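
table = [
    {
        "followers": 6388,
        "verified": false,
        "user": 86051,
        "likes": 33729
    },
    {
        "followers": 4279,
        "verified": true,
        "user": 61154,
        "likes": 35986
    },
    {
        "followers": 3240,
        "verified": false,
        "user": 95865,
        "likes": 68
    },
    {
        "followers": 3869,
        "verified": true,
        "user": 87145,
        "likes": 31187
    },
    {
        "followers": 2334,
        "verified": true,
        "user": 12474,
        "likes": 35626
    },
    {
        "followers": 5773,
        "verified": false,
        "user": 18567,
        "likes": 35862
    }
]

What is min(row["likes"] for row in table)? 68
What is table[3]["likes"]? 31187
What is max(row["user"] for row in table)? 95865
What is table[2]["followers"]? 3240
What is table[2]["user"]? 95865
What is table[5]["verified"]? False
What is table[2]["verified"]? False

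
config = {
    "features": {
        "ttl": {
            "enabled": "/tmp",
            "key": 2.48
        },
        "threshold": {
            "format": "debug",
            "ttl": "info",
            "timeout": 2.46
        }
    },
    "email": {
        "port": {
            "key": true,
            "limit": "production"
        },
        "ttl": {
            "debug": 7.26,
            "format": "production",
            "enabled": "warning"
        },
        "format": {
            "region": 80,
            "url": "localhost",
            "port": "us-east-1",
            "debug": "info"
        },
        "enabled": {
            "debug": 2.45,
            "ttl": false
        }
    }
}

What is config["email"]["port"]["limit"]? "production"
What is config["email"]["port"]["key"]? True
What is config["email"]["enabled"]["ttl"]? False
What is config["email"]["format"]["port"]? "us-east-1"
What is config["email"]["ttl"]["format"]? "production"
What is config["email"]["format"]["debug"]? "info"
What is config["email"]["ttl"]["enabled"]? "warning"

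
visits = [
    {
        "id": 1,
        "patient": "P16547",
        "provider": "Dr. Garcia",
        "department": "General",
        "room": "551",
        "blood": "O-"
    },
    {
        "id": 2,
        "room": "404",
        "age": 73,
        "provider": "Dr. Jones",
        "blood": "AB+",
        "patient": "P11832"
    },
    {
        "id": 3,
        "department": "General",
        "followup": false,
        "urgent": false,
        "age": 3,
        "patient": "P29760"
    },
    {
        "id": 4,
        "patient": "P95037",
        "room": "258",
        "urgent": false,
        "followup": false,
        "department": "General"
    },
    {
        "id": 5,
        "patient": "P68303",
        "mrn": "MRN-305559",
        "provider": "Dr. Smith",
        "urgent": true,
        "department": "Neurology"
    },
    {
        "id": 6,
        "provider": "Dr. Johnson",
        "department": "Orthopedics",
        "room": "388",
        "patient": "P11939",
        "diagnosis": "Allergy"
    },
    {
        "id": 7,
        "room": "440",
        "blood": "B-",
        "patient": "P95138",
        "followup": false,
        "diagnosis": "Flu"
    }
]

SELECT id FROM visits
[1, 2, 3, 4, 5, 6, 7]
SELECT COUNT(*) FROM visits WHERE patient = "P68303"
1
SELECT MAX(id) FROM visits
7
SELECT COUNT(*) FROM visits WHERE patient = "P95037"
1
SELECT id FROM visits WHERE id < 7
[1, 2, 3, 4, 5, 6]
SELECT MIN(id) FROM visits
1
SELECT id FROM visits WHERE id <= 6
[1, 2, 3, 4, 5, 6]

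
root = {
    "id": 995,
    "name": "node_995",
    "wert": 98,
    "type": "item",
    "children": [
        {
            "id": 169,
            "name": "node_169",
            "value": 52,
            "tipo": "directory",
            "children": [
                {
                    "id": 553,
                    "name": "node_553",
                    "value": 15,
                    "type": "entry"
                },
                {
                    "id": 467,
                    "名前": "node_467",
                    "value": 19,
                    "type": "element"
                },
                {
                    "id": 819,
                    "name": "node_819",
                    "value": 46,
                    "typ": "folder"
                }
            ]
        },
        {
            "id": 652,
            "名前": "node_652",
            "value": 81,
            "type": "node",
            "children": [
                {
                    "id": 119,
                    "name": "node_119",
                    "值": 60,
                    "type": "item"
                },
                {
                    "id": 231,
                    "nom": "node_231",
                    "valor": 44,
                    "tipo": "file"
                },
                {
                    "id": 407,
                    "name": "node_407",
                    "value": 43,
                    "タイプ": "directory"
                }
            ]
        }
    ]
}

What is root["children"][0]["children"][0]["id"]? 553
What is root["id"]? 995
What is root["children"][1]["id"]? 652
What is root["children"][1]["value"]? 81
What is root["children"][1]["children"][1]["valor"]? 44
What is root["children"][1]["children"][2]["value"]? 43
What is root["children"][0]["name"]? "node_169"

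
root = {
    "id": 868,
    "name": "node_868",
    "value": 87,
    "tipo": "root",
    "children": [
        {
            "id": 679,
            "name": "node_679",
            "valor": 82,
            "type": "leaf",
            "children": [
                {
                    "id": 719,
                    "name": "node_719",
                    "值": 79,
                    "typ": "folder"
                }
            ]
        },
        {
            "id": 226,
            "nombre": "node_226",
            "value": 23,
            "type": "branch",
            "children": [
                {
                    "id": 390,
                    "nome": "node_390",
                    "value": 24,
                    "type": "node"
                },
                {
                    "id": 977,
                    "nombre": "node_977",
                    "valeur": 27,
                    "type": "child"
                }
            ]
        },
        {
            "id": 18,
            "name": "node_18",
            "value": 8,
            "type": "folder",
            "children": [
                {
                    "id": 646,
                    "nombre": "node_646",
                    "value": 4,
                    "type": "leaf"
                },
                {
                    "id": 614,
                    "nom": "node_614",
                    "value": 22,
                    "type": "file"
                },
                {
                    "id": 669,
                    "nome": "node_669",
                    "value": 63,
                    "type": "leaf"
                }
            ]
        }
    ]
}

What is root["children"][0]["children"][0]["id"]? 719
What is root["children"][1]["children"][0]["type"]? "node"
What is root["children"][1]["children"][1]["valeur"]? 27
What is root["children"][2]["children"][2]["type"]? "leaf"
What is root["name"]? "node_868"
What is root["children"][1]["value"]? 23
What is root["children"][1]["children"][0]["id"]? 390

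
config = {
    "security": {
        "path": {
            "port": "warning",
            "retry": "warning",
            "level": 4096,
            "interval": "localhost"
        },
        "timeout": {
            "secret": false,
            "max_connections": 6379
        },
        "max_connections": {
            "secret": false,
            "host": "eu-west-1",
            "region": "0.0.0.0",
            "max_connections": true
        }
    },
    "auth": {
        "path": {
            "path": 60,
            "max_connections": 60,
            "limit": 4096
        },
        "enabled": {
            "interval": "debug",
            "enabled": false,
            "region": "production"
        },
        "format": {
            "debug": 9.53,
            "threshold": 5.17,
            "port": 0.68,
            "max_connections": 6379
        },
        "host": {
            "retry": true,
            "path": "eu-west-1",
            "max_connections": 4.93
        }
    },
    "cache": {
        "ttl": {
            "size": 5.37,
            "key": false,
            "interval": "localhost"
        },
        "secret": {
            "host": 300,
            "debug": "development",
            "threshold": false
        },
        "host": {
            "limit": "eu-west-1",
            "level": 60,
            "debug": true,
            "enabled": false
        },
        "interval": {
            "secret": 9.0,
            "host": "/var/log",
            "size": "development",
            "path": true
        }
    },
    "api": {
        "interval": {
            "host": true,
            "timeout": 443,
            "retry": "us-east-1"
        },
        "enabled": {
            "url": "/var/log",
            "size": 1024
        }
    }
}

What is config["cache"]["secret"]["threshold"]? False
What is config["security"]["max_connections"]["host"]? "eu-west-1"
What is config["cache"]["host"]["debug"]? True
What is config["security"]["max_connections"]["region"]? "0.0.0.0"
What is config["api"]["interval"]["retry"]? "us-east-1"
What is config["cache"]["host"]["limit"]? "eu-west-1"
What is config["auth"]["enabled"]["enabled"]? False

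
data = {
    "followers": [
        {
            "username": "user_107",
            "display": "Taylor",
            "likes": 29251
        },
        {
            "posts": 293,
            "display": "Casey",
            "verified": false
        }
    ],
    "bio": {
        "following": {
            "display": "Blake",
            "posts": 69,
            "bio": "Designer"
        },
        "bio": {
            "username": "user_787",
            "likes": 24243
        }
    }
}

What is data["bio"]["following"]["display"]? "Blake"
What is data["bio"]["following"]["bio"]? "Designer"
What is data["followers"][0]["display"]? "Taylor"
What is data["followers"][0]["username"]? "user_107"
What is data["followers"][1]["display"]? "Casey"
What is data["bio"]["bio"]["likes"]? 24243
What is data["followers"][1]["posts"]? 293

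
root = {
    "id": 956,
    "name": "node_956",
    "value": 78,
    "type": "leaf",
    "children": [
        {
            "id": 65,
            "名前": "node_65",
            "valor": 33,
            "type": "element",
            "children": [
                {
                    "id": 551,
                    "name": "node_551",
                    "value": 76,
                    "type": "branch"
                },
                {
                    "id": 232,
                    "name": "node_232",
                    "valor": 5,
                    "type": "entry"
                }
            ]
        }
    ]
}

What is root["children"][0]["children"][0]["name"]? "node_551"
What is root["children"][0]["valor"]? 33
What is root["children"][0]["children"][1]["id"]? 232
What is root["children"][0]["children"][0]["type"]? "branch"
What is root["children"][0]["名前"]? "node_65"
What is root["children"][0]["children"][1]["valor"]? 5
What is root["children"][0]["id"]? 65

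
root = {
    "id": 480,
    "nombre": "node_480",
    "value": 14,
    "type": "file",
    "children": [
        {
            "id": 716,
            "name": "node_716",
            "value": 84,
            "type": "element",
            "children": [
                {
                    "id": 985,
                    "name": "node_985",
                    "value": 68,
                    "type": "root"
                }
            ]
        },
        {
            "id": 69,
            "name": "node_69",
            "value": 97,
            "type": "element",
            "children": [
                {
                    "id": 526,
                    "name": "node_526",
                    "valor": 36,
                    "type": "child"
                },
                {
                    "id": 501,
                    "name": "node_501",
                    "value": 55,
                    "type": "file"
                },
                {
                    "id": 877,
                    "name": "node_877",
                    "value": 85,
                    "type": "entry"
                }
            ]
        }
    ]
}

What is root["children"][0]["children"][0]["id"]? 985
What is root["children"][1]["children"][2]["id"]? 877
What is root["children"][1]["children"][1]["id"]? 501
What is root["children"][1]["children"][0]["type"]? "child"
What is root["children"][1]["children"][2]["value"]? 85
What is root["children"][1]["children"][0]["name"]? "node_526"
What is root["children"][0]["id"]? 716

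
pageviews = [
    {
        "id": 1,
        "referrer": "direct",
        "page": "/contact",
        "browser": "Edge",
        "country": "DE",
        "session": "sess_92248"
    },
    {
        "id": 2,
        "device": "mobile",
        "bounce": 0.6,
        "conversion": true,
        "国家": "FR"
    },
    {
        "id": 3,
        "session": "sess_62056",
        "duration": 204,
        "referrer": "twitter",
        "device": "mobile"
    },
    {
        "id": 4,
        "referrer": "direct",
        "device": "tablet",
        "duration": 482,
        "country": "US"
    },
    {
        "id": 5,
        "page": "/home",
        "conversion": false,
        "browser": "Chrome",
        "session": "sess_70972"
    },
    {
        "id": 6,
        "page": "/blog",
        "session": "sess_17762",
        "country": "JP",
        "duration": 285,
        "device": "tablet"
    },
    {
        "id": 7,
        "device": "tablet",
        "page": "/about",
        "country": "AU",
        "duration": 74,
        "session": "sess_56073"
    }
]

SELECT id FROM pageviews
[1, 2, 3, 4, 5, 6, 7]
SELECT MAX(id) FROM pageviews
7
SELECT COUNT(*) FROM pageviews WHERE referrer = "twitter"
1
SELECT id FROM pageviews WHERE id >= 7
[7]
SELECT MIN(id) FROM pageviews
1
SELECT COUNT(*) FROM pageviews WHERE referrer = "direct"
2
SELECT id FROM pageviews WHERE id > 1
[2, 3, 4, 5, 6, 7]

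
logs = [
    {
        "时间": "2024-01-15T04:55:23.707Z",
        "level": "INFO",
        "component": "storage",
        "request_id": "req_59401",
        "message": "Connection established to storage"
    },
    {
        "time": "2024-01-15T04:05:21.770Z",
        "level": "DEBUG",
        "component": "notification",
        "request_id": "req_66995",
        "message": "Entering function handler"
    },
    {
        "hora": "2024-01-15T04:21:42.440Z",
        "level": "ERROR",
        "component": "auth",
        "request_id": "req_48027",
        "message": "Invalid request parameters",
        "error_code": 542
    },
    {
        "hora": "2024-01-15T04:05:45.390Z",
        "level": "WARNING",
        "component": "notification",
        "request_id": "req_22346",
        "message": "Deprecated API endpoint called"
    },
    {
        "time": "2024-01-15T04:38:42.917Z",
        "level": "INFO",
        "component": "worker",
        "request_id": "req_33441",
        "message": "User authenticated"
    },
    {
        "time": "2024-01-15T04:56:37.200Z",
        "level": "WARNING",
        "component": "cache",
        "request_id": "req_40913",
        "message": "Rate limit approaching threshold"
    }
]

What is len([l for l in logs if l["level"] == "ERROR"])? 1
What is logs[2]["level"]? "ERROR"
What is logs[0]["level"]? "INFO"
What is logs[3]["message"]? "Deprecated API endpoint called"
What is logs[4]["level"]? "INFO"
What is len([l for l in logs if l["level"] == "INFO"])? 2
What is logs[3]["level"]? "WARNING"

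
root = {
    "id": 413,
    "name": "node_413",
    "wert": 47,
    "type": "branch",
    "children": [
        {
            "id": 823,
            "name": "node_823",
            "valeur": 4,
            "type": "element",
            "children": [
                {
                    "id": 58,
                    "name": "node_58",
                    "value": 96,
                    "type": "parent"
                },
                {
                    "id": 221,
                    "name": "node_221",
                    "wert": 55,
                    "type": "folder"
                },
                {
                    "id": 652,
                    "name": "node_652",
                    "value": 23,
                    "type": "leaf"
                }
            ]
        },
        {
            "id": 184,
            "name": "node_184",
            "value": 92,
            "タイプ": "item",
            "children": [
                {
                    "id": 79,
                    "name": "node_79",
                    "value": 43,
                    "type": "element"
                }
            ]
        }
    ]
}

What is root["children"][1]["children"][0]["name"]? "node_79"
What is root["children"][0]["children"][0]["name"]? "node_58"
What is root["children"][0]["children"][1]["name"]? "node_221"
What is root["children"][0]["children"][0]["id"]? 58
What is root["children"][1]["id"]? 184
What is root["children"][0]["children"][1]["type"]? "folder"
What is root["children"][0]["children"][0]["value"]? 96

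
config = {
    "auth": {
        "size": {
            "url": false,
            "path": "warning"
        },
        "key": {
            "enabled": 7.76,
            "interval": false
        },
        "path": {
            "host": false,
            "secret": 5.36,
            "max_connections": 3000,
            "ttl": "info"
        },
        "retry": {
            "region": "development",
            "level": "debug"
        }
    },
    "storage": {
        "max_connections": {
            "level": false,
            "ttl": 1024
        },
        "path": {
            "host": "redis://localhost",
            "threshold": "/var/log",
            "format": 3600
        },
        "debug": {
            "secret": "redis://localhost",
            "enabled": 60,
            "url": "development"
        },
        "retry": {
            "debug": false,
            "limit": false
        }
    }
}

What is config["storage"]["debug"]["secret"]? "redis://localhost"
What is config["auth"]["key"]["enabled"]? 7.76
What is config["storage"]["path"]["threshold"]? "/var/log"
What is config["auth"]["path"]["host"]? False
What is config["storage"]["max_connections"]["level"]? False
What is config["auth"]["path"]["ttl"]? "info"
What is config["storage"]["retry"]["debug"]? False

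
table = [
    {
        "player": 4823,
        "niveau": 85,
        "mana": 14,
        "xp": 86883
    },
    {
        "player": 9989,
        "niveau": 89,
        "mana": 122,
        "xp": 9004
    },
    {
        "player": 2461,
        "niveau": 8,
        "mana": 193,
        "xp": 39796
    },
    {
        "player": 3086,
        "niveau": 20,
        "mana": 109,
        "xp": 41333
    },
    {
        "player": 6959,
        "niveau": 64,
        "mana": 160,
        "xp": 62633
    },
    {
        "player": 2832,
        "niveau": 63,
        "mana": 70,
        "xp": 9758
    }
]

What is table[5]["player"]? 2832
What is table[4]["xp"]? 62633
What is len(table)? 6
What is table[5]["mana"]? 70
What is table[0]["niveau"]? 85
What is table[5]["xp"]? 9758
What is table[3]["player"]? 3086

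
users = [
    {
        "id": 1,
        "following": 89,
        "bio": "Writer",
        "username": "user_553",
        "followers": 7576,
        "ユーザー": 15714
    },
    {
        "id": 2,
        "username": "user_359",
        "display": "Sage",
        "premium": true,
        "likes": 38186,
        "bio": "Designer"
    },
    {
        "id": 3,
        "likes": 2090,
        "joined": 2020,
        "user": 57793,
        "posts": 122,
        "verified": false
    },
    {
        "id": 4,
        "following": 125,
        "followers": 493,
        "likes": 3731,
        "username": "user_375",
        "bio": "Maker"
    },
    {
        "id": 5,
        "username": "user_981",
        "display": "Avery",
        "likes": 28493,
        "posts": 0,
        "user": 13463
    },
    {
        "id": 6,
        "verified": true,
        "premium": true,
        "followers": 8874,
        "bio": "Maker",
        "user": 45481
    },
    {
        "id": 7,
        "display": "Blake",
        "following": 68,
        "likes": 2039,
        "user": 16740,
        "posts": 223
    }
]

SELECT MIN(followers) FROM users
493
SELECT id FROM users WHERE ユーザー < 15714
[]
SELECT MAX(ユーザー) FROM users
15714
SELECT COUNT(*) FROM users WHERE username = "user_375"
1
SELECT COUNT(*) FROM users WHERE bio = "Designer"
1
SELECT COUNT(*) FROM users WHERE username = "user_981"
1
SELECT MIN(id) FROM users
1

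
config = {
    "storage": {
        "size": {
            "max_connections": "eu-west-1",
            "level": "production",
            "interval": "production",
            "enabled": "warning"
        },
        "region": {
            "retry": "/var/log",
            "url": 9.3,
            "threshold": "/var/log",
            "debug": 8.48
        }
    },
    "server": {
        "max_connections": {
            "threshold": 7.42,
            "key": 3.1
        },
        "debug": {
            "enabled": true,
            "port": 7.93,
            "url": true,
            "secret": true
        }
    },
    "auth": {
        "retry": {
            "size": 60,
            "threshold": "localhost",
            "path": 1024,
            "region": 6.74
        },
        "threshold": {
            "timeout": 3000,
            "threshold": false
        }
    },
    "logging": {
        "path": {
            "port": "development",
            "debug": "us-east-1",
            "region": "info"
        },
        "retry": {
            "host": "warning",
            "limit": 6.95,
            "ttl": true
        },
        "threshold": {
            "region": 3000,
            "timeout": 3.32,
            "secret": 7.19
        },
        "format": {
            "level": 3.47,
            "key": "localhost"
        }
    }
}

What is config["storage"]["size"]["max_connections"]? "eu-west-1"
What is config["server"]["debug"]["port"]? 7.93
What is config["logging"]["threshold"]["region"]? 3000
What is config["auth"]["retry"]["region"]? 6.74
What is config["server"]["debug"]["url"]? True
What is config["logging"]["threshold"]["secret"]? 7.19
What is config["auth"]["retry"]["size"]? 60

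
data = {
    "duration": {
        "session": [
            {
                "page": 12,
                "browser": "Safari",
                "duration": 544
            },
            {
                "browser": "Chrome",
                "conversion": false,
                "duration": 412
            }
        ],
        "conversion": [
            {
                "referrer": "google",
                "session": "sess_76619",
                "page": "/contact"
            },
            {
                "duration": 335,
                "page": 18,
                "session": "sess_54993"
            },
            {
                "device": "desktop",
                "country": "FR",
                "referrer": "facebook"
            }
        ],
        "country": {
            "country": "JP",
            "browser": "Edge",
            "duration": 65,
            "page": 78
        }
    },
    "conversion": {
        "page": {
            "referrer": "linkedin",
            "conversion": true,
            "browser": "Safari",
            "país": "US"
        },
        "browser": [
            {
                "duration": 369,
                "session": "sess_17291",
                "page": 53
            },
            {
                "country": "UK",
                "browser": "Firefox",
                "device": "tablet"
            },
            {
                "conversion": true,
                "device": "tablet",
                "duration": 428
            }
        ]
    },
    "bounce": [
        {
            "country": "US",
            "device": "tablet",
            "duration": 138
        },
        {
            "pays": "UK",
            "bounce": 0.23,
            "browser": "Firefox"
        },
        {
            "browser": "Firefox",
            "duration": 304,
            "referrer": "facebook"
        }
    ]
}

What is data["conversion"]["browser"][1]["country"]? "UK"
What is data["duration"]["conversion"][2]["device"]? "desktop"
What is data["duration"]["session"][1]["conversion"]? False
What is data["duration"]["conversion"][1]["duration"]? 335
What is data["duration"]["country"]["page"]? 78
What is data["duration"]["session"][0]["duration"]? 544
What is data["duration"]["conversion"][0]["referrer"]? "google"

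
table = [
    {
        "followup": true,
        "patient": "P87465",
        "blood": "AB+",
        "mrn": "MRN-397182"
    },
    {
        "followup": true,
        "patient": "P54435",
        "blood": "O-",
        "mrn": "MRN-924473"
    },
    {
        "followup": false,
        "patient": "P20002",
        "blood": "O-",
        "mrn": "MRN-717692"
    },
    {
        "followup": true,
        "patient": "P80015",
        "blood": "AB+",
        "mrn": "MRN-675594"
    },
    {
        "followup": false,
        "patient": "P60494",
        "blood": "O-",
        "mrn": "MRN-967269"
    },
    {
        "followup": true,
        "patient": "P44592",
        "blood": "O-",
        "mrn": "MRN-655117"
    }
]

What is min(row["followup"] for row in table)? False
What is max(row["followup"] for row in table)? True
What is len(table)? 6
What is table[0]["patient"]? "P87465"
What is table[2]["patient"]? "P20002"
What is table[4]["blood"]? "O-"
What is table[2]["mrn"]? "MRN-717692"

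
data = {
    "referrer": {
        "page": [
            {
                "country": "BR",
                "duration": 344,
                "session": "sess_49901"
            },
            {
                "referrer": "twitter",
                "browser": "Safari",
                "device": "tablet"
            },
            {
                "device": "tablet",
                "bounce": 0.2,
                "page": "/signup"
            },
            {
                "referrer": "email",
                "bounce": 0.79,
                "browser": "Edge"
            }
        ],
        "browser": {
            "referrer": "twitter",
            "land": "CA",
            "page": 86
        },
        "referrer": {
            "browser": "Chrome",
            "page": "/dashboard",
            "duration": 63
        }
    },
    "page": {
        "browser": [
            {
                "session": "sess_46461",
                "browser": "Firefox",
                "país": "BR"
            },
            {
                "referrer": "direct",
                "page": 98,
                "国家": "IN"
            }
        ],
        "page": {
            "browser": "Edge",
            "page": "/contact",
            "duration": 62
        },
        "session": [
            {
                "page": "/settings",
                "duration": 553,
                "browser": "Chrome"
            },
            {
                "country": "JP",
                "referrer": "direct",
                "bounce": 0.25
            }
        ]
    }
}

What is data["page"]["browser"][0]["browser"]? "Firefox"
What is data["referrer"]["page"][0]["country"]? "BR"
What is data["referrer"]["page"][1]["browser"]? "Safari"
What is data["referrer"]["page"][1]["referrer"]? "twitter"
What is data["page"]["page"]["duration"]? 62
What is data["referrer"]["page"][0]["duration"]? 344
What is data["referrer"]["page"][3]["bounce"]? 0.79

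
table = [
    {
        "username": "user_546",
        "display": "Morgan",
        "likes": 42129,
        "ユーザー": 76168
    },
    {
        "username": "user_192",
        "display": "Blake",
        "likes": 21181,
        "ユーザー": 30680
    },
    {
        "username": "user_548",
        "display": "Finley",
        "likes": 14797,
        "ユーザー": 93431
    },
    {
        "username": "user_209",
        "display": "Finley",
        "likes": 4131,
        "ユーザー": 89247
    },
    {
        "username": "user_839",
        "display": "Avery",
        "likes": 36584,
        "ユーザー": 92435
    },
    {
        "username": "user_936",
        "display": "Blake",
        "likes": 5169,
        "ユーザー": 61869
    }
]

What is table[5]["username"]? "user_936"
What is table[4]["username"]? "user_839"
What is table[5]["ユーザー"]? 61869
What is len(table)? 6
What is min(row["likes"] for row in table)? 4131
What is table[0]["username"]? "user_546"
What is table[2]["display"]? "Finley"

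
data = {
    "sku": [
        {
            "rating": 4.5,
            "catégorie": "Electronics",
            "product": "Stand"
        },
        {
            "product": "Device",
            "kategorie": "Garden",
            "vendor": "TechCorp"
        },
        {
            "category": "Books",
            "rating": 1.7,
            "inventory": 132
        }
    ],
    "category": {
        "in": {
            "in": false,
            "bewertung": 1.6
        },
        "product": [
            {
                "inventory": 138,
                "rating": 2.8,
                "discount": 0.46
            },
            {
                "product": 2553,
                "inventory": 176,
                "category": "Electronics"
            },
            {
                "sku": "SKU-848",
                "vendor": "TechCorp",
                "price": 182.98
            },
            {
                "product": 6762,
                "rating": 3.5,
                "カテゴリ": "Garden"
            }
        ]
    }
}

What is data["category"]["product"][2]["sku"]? "SKU-848"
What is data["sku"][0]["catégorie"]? "Electronics"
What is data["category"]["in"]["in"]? False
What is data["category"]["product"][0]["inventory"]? 138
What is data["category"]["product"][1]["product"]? 2553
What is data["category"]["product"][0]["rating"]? 2.8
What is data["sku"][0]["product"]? "Stand"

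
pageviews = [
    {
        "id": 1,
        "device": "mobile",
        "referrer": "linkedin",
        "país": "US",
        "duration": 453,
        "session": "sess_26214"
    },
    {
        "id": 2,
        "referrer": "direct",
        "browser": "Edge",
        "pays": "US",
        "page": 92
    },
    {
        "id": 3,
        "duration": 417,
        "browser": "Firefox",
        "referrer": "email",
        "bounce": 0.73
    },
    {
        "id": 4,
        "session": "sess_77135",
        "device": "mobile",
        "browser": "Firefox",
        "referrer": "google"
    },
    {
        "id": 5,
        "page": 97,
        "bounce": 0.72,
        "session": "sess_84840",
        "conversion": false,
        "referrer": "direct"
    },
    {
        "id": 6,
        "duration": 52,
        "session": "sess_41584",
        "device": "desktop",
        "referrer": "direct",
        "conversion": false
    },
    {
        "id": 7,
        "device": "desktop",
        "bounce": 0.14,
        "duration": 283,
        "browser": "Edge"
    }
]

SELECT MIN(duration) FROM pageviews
52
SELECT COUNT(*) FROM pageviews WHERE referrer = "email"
1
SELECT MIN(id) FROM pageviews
1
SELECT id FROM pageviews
[1, 2, 3, 4, 5, 6, 7]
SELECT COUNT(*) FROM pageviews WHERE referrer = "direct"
3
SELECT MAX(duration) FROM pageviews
453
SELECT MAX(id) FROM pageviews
7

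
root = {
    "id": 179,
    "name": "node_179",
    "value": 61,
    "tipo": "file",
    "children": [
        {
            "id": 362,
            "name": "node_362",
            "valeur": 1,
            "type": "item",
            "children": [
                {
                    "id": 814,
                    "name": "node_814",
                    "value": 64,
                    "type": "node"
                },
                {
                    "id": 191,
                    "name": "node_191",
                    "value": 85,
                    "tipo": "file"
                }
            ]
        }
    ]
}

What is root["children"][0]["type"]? "item"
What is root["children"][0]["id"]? 362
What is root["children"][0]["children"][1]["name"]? "node_191"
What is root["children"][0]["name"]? "node_362"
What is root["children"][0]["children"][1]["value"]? 85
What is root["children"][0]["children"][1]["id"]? 191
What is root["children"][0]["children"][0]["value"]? 64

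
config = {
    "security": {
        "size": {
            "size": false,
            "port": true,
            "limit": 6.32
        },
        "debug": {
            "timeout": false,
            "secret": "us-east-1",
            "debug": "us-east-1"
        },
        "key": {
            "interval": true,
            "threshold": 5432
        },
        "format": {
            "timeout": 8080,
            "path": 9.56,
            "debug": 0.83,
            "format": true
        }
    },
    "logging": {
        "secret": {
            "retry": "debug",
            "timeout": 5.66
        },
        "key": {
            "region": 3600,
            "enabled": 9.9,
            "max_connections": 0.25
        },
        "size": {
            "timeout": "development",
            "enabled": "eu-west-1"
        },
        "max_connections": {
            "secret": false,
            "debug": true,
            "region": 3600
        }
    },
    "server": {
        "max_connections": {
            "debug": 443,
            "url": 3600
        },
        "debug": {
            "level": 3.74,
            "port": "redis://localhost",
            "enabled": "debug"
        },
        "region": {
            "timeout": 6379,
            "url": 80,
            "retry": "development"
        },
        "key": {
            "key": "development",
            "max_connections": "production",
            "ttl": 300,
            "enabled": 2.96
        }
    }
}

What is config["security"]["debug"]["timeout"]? False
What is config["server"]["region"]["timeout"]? 6379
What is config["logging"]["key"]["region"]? 3600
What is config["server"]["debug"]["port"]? "redis://localhost"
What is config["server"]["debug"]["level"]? 3.74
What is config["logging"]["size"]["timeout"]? "development"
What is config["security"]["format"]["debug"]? 0.83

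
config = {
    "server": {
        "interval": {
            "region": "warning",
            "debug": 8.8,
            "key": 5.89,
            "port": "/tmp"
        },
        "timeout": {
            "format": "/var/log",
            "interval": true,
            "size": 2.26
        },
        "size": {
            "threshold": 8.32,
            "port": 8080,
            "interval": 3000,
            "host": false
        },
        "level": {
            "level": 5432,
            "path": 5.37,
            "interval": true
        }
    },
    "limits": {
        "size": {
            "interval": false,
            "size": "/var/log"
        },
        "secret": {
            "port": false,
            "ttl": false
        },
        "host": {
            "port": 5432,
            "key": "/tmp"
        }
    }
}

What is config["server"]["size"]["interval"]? 3000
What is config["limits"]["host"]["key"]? "/tmp"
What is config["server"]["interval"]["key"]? 5.89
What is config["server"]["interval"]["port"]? "/tmp"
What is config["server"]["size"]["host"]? False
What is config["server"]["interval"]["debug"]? 8.8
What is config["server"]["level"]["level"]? 5432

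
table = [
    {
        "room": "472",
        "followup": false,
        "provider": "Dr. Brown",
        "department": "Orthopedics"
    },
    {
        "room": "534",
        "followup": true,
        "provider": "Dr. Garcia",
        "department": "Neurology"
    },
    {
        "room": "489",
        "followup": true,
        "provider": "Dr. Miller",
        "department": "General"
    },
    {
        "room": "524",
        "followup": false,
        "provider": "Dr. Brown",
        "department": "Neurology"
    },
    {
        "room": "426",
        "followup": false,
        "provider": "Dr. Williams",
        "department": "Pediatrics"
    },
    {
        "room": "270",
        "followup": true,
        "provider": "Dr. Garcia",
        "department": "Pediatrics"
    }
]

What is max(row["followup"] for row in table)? True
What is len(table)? 6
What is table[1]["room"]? "534"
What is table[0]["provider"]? "Dr. Brown"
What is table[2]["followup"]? True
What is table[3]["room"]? "524"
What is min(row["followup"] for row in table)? False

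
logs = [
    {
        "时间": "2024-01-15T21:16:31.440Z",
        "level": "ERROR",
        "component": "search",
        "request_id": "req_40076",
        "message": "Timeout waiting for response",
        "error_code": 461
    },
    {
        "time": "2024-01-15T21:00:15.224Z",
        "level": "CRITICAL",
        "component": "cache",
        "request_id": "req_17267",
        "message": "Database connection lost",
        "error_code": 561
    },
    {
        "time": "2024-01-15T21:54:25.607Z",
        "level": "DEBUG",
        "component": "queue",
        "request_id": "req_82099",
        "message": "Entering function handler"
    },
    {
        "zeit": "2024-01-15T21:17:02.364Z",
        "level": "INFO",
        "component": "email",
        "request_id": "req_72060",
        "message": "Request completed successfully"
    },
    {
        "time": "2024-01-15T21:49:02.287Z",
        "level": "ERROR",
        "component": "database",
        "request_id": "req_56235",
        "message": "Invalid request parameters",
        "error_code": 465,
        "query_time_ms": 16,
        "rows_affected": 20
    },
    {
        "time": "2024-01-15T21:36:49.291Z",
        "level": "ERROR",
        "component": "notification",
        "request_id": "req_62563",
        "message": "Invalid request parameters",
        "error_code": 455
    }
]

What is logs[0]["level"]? "ERROR"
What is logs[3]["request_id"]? "req_72060"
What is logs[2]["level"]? "DEBUG"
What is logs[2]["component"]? "queue"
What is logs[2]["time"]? "2024-01-15T21:54:25.607Z"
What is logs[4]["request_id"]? "req_56235"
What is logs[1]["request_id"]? "req_17267"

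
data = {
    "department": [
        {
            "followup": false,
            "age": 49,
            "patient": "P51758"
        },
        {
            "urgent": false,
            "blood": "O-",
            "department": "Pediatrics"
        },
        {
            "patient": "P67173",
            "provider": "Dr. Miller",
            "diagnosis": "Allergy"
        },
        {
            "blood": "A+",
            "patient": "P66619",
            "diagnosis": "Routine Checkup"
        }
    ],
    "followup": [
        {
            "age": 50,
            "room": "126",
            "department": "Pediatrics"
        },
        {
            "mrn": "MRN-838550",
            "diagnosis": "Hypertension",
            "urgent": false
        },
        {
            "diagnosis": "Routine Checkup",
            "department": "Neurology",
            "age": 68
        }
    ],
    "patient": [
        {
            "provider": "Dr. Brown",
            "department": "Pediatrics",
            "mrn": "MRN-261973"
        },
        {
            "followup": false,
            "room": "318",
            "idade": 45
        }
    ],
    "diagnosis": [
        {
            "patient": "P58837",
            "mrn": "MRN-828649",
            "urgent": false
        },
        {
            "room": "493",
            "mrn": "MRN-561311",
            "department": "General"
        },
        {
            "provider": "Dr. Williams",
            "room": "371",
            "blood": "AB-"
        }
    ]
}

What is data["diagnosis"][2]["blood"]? "AB-"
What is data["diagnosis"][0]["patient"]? "P58837"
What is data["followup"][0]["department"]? "Pediatrics"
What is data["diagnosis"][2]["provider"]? "Dr. Williams"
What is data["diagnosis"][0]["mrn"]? "MRN-828649"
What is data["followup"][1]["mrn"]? "MRN-838550"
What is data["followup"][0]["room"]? "126"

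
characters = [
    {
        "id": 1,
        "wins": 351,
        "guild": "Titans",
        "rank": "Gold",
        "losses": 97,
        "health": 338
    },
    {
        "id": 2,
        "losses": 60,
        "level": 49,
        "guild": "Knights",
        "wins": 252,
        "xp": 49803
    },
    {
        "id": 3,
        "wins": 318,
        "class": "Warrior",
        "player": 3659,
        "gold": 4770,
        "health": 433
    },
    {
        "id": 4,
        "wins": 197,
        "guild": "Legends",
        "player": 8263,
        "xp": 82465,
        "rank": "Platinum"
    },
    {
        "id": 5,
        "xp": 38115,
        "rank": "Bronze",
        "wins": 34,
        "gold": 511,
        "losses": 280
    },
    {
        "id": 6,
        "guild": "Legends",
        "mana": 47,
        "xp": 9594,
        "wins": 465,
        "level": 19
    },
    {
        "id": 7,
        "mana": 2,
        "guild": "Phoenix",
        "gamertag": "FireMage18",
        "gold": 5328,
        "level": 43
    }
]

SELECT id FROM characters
[1, 2, 3, 4, 5, 6, 7]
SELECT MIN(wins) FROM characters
34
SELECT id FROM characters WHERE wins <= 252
[2, 4, 5]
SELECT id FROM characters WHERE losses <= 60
[2]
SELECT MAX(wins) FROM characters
465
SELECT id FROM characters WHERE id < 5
[1, 2, 3, 4]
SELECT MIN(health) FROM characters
338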